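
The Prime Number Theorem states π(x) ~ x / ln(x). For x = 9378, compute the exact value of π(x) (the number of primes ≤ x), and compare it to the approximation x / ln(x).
π(9378) = 1160;  x/ln(x) ≈ 1025.35;  relative error ≈ 11.61%.

Directly count primes up to 9378: π(9378) = 1160. The PNT approximation gives 9378/ln(9378) ≈ 9378/9.14612 ≈ 1025.35. Relative error (π(x) − x/ln(x)) / π(x) ≈ 11.61%; the approximation is known to undercount slightly (Li(x) is a better estimate).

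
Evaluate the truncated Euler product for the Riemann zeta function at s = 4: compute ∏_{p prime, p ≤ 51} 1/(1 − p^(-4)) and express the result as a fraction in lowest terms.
∏ = 65572203587643632473857746546522240898588901/60584710506150227098341885345792000000000000

The primes p ≤ 51 are [2, 3, 5, 7, 11, 13, 17, 19, 23, 29, 31, 37, 41, 43, 47]. For each prime, (1 − 1/p^4)^(-1) = p^4 / (p^4 − 1). The product is (1 − 1/2^4)^(-1), (1 − 1/3^4)^(-1), (1 − 1/5^4)^(-1), (1 − 1/7^4)^(-1), (1 − 1/11^4)^(-1), (1 − 1/13^4)^(-1), (1 − 1/17^4)^(-1), (1 − 1/19^4)^(-1), (1 − 1/23^4)^(-1), (1 − 1/29^4)^(-1), (1 − 1/31^4)^(-1), (1 − 1/37^4)^(-1), (1 − 1/41^4)^(-1), (1 − 1/43^4)^(-1), (1 − 1/47^4)^(-1) = ∏ p^4 / (p^4 − 1) = 65572203587643632473857746546522240898588901/60584710506150227098341885345792000000000000.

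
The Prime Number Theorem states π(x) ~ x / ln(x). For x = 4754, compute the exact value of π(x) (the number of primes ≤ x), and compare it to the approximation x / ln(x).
π(4754) = 640;  x/ln(x) ≈ 561.49;  relative error ≈ 12.27%.

Directly count primes up to 4754: π(4754) = 640. The PNT approximation gives 4754/ln(4754) ≈ 4754/8.46674 ≈ 561.49. Relative error (π(x) − x/ln(x)) / π(x) ≈ 12.27%; the approximation is known to undercount slightly (Li(x) is a better estimate).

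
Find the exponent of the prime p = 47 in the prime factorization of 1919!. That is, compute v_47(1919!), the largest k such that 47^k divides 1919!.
v_47(1919!) = 40

Legendre's formula: v_p(n!) = Σ_{k ≥ 1} ⌊n / p^k⌋. For p = 47, n = 1919, the terms are:
  ⌊1919/47^1⌋ = ⌊1919/47⌋ = 40
(the next term ⌊1919/47^2⌋ = 0, terminating the sum). Summing: v_47(1919!) = 40 = 40.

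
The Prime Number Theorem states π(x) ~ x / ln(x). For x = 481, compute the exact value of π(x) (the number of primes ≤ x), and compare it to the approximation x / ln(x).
π(481) = 92;  x/ln(x) ≈ 77.88;  relative error ≈ 15.34%.

Directly count primes up to 481: π(481) = 92. The PNT approximation gives 481/ln(481) ≈ 481/6.17587 ≈ 77.88. Relative error (π(x) − x/ln(x)) / π(x) ≈ 15.34%; the approximation is known to undercount slightly (Li(x) is a better estimate).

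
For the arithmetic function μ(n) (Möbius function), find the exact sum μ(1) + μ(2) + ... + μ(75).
Σ_{n ≤ 75} μ(n) = -3

Compute μ(n) for each 1 ≤ n ≤ 75: μ(1) = 1, μ(2) = -1, μ(3) = -1, μ(4) = 0, μ(5) = -1, μ(6) = 1, μ(7) = -1, μ(8) = 0, μ(9) = 0, μ(10) = 1, μ(11) = -1, μ(12) = 0, μ(13) = -1, μ(14) = 1, μ(15) = 1, μ(16) = 0, μ(17) = -1, μ(18) = 0, μ(19) = -1, μ(20) = 0, μ(21) = 1, μ(22) = 1, μ(23) = -1, μ(24) = 0, μ(25) = 0, μ(26) = 1, μ(27) = 0, μ(28) = 0, μ(29) = -1, μ(30) = -1, μ(31) = -1, μ(32) = 0, μ(33) = 1, μ(34) = 1, μ(35) = 1, μ(36) = 0, μ(37) = -1, μ(38) = 1, μ(39) = 1, μ(40) = 0, μ(41) = -1, μ(42) = -1, μ(43) = -1, μ(44) = 0, μ(45) = 0, μ(46) = 1, μ(47) = -1, μ(48) = 0, μ(49) = 0, μ(50) = 0, μ(51) = 1, μ(52) = 0, μ(53) = -1, μ(54) = 0, μ(55) = 1, μ(56) = 0, μ(57) = 1, μ(58) = 1, μ(59) = -1, μ(60) = 0, μ(61) = -1, μ(62) = 1, μ(63) = 0, μ(64) = 0, μ(65) = 1, μ(66) = -1, μ(67) = -1, μ(68) = 0, μ(69) = 1, μ(70) = -1, μ(71) = -1, μ(72) = 0, μ(73) = -1, μ(74) = 1, μ(75) = 0. Summing all 75 values: -3. (Mertens function M(x) = Σ_{n ≤ x} μ(n); on average M(x) should be small (PNT ⟺ M(x) = o(x)).)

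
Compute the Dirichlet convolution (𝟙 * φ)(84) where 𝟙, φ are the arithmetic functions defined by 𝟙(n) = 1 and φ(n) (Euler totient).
(𝟙 * φ)(84) = 84

Divisors of 84: [1, 2, 3, 4, 6, 7, 12, 14, 21, 28, 42, 84]. For each d | 84:
  d = 1: 𝟙(1) · φ(84/1) = 1 · 24 = 24
  d = 2: 𝟙(2) · φ(84/2) = 1 · 12 = 12
  d = 3: 𝟙(3) · φ(84/3) = 1 · 12 = 12
  d = 4: 𝟙(4) · φ(84/4) = 1 · 12 = 12
  d = 6: 𝟙(6) · φ(84/6) = 1 · 6 = 6
  d = 7: 𝟙(7) · φ(84/7) = 1 · 4 = 4
  d = 12: 𝟙(12) · φ(84/12) = 1 · 6 = 6
  d = 14: 𝟙(14) · φ(84/14) = 1 · 2 = 2
  d = 21: 𝟙(21) · φ(84/21) = 1 · 2 = 2
  d = 28: 𝟙(28) · φ(84/28) = 1 · 2 = 2
  d = 42: 𝟙(42) · φ(84/42) = 1 · 1 = 1
  d = 84: 𝟙(84) · φ(84/84) = 1 · 1 = 1
Summing: (𝟙 * φ)(84) = 24 + 12 + 12 + 12 + 6 + 4 + 6 + 2 + 2 + 2 + 1 + 1 = 84.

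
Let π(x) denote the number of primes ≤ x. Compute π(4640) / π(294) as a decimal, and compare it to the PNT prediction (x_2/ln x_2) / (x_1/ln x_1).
π(4640)/π(294) = 626/62 ≈ 10.0968;  PNT prediction ≈ 10.6249.

π(294) = 62 and π(4640) = 626, so π(4640)/π(294) ≈ 10.0968. The PNT-predicted ratio is (4640/ln(4640)) / (294/ln(294)) ≈ 10.6249. The two agree to within a few percent, as expected.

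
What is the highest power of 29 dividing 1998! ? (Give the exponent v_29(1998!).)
v_29(1998!) = 70

Legendre's formula: v_p(n!) = Σ_{k ≥ 1} ⌊n / p^k⌋. For p = 29, n = 1998, the terms are:
  ⌊1998/29^1⌋ = ⌊1998/29⌋ = 68
  ⌊1998/29^2⌋ = ⌊1998/841⌋ = 2
(the next term ⌊1998/29^3⌋ = 0, terminating the sum). Summing: v_29(1998!) = 68 + 2 = 70.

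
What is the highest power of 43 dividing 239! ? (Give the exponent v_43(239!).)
v_43(239!) = 5

Legendre's formula: v_p(n!) = Σ_{k ≥ 1} ⌊n / p^k⌋. For p = 43, n = 239, the terms are:
  ⌊239/43^1⌋ = ⌊239/43⌋ = 5
(the next term ⌊239/43^2⌋ = 0, terminating the sum). Summing: v_43(239!) = 5 = 5.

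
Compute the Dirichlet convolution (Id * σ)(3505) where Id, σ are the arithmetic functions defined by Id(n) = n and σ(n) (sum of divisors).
(Id * σ)(3505) = 15433

Divisors of 3505: [1, 5, 701, 3505]. For each d | 3505:
  d = 1: Id(1) · σ(3505/1) = 1 · 4212 = 4212
  d = 5: Id(5) · σ(3505/5) = 5 · 702 = 3510
  d = 701: Id(701) · σ(3505/701) = 701 · 6 = 4206
  d = 3505: Id(3505) · σ(3505/3505) = 3505 · 1 = 3505
Summing: (Id * σ)(3505) = 4212 + 3510 + 4206 + 3505 = 15433.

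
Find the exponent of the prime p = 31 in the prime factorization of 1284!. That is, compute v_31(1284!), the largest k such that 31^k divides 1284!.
v_31(1284!) = 42

Legendre's formula: v_p(n!) = Σ_{k ≥ 1} ⌊n / p^k⌋. For p = 31, n = 1284, the terms are:
  ⌊1284/31^1⌋ = ⌊1284/31⌋ = 41
  ⌊1284/31^2⌋ = ⌊1284/961⌋ = 1
(the next term ⌊1284/31^3⌋ = 0, terminating the sum). Summing: v_31(1284!) = 41 + 1 = 42.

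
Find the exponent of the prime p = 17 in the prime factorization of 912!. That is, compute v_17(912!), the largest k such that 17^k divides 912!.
v_17(912!) = 56

Legendre's formula: v_p(n!) = Σ_{k ≥ 1} ⌊n / p^k⌋. For p = 17, n = 912, the terms are:
  ⌊912/17^1⌋ = ⌊912/17⌋ = 53
  ⌊912/17^2⌋ = ⌊912/289⌋ = 3
(the next term ⌊912/17^3⌋ = 0, terminating the sum). Summing: v_17(912!) = 53 + 3 = 56.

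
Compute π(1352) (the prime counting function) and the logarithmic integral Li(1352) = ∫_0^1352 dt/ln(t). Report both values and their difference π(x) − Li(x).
π(1352) = 217;  Li(1352) ≈ 227.43;  π(x) − Li(x) ≈ -10.43.

Direct count of primes ≤ 1352 gives π(1352) = 217. Numerical evaluation of the logarithmic integral gives Li(1352) ≈ 227.43. The difference π(x) − Li(x) ≈ -10.43 is typically negative for small/moderate x (Li(x) overestimates), though Littlewood's theorem shows this sign changes infinitely often.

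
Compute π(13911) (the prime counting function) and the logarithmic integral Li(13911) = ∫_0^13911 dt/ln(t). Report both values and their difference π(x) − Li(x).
π(13911) = 1644;  Li(13911) ≈ 1662.93;  π(x) − Li(x) ≈ -18.93.

Direct count of primes ≤ 13911 gives π(13911) = 1644. Numerical evaluation of the logarithmic integral gives Li(13911) ≈ 1662.93. The difference π(x) − Li(x) ≈ -18.93 is typically negative for small/moderate x (Li(x) overestimates), though Littlewood's theorem shows this sign changes infinitely often.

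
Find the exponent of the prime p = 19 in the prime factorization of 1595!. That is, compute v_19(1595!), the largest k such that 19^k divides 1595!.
v_19(1595!) = 87

Legendre's formula: v_p(n!) = Σ_{k ≥ 1} ⌊n / p^k⌋. For p = 19, n = 1595, the terms are:
  ⌊1595/19^1⌋ = ⌊1595/19⌋ = 83
  ⌊1595/19^2⌋ = ⌊1595/361⌋ = 4
(the next term ⌊1595/19^3⌋ = 0, terminating the sum). Summing: v_19(1595!) = 83 + 4 = 87.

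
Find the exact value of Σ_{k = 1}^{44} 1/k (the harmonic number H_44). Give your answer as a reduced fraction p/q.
H_44 = 5884182435213075787/1345655451257488800

Direct summation: H_44 = 1 + 1/2 + ... + 1/44. The least common denominator is lcm(1, ..., 44) = 9419588158802421600; over this denominator the numerator is 9419588158802421600 + 4709794079401210800 + 3139862719600807200 + 2354897039700605400 + 1883917631760484320 + 1569931359800403600 + 1345655451257488800 + 1177448519850302700 + 1046620906533602400 + 941958815880242160 + 856326196254765600 + 784965679900201800 + 724583704523263200 + 672827725628744400 + 627972543920161440 + 588724259925151350 + 554093421106024800 + 523310453266801200 + 495767797831706400 + 470979407940121080 + 448551817085829600 + 428163098127382800 + 409547311252279200 + 392482839950100900 + 376783526352096864 + 362291852261631600 + 348873635511200800 + 336413862814372200 + 324813384786290400 + 313986271960080720 + 303857682542013600 + 294362129962575675 + 285442065418255200 + 277046710553012400 + 269131090251497760 + 261655226633400600 + 254583463751416800 + 247883898915853200 + 241527901507754400 + 235489703970060540 + 229746052653717600 + 224275908542914800 + 219060189739591200 + 214081549063691400 = 41189277046491530509, so H_44 = 41189277046491530509/9419588158802421600; reducing by gcd(41189277046491530509, 9419588158802421600) = 7 gives 5884182435213075787/1345655451257488800 ≈ 4.37273. (The PNT-adjacent estimate ln(44) + γ ≈ 4.36141 matches within O(1/n).)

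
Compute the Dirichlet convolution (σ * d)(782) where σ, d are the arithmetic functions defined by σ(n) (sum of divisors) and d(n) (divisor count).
(σ * d)(782) = 2600

Divisors of 782: [1, 2, 17, 23, 34, 46, 391, 782]. For each d | 782:
  d = 1: σ(1) · d(782/1) = 1 · 8 = 8
  d = 2: σ(2) · d(782/2) = 3 · 4 = 12
  d = 17: σ(17) · d(782/17) = 18 · 4 = 72
  d = 23: σ(23) · d(782/23) = 24 · 4 = 96
  d = 34: σ(34) · d(782/34) = 54 · 2 = 108
  d = 46: σ(46) · d(782/46) = 72 · 2 = 144
  d = 391: σ(391) · d(782/391) = 432 · 2 = 864
  d = 782: σ(782) · d(782/782) = 1296 · 1 = 1296
Summing: (σ * d)(782) = 8 + 12 + 72 + 96 + 108 + 144 + 864 + 1296 = 2600.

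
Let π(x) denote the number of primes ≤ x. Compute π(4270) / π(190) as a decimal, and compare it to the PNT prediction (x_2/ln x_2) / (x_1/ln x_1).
π(4270)/π(190) = 585/42 ≈ 13.9286;  PNT prediction ≈ 14.1063.

π(190) = 42 and π(4270) = 585, so π(4270)/π(190) ≈ 13.9286. The PNT-predicted ratio is (4270/ln(4270)) / (190/ln(190)) ≈ 14.1063. The two agree to within a few percent, as expected.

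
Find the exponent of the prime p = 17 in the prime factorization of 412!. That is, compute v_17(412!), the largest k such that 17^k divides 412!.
v_17(412!) = 25

Legendre's formula: v_p(n!) = Σ_{k ≥ 1} ⌊n / p^k⌋. For p = 17, n = 412, the terms are:
  ⌊412/17^1⌋ = ⌊412/17⌋ = 24
  ⌊412/17^2⌋ = ⌊412/289⌋ = 1
(the next term ⌊412/17^3⌋ = 0, terminating the sum). Summing: v_17(412!) = 24 + 1 = 25.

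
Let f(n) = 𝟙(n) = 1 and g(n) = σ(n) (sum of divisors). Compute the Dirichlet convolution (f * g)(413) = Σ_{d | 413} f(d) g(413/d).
(𝟙 * σ)(413) = 549

Divisors of 413: [1, 7, 59, 413]. For each d | 413:
  d = 1: 𝟙(1) · σ(413/1) = 1 · 480 = 480
  d = 7: 𝟙(7) · σ(413/7) = 1 · 60 = 60
  d = 59: 𝟙(59) · σ(413/59) = 1 · 8 = 8
  d = 413: 𝟙(413) · σ(413/413) = 1 · 1 = 1
Summing: (𝟙 * σ)(413) = 480 + 60 + 8 + 1 = 549.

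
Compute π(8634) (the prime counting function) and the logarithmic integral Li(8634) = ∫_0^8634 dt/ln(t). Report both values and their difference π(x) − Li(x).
π(8634) = 1075;  Li(8634) ≈ 1096.66;  π(x) − Li(x) ≈ -21.66.

Direct count of primes ≤ 8634 gives π(8634) = 1075. Numerical evaluation of the logarithmic integral gives Li(8634) ≈ 1096.66. The difference π(x) − Li(x) ≈ -21.66 is typically negative for small/moderate x (Li(x) overestimates), though Littlewood's theorem shows this sign changes infinitely often.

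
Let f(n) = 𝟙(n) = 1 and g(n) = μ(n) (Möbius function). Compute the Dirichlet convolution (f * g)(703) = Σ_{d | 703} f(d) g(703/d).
(𝟙 * μ)(703) = 0

Divisors of 703: [1, 19, 37, 703]. For each d | 703:
  d = 1: 𝟙(1) · μ(703/1) = 1 · 1 = 1
  d = 19: 𝟙(19) · μ(703/19) = 1 · -1 = -1
  d = 37: 𝟙(37) · μ(703/37) = 1 · -1 = -1
  d = 703: 𝟙(703) · μ(703/703) = 1 · 1 = 1
Summing: (𝟙 * μ)(703) = 1 + -1 + -1 + 1 = 0.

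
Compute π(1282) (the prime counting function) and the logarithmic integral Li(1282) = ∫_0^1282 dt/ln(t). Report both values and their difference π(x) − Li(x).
π(1282) = 207;  Li(1282) ≈ 217.69;  π(x) − Li(x) ≈ -10.69.

Direct count of primes ≤ 1282 gives π(1282) = 207. Numerical evaluation of the logarithmic integral gives Li(1282) ≈ 217.69. The difference π(x) − Li(x) ≈ -10.69 is typically negative for small/moderate x (Li(x) overestimates), though Littlewood's theorem shows this sign changes infinitely often.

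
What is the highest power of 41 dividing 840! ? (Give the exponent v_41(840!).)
v_41(840!) = 20

Legendre's formula: v_p(n!) = Σ_{k ≥ 1} ⌊n / p^k⌋. For p = 41, n = 840, the terms are:
  ⌊840/41^1⌋ = ⌊840/41⌋ = 20
(the next term ⌊840/41^2⌋ = 0, terminating the sum). Summing: v_41(840!) = 20 = 20.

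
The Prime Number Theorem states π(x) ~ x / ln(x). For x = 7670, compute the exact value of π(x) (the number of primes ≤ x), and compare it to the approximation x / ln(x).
π(7670) = 972;  x/ln(x) ≈ 857.46;  relative error ≈ 11.78%.

Directly count primes up to 7670: π(7670) = 972. The PNT approximation gives 7670/ln(7670) ≈ 7670/8.94507 ≈ 857.46. Relative error (π(x) − x/ln(x)) / π(x) ≈ 11.78%; the approximation is known to undercount slightly (Li(x) is a better estimate).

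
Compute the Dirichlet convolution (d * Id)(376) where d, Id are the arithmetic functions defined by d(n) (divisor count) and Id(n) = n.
(d * Id)(376) = 1274

Divisors of 376: [1, 2, 4, 8, 47, 94, 188, 376]. For each d | 376:
  d = 1: d(1) · Id(376/1) = 1 · 376 = 376
  d = 2: d(2) · Id(376/2) = 2 · 188 = 376
  d = 4: d(4) · Id(376/4) = 3 · 94 = 282
  d = 8: d(8) · Id(376/8) = 4 · 47 = 188
  d = 47: d(47) · Id(376/47) = 2 · 8 = 16
  d = 94: d(94) · Id(376/94) = 4 · 4 = 16
  d = 188: d(188) · Id(376/188) = 6 · 2 = 12
  d = 376: d(376) · Id(376/376) = 8 · 1 = 8
Summing: (d * Id)(376) = 376 + 376 + 282 + 188 + 16 + 16 + 12 + 8 = 1274.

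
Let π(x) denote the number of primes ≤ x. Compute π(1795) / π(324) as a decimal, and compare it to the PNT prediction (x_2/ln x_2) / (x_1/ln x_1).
π(1795)/π(324) = 278/66 ≈ 4.2121;  PNT prediction ≈ 4.2743.

π(324) = 66 and π(1795) = 278, so π(1795)/π(324) ≈ 4.2121. The PNT-predicted ratio is (1795/ln(1795)) / (324/ln(324)) ≈ 4.2743. The two agree to within a few percent, as expected.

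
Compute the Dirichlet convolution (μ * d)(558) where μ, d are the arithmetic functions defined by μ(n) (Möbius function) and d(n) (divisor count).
(μ * d)(558) = 1

Divisors of 558: [1, 2, 3, 6, 9, 18, 31, 62, 93, 186, 279, 558]. For each d | 558:
  d = 1: μ(1) · d(558/1) = 1 · 12 = 12
  d = 2: μ(2) · d(558/2) = -1 · 6 = -6
  d = 3: μ(3) · d(558/3) = -1 · 8 = -8
  d = 6: μ(6) · d(558/6) = 1 · 4 = 4
  d = 9: μ(9) · d(558/9) = 0 · 4 = 0
  d = 18: μ(18) · d(558/18) = 0 · 2 = 0
  d = 31: μ(31) · d(558/31) = -1 · 6 = -6
  d = 62: μ(62) · d(558/62) = 1 · 3 = 3
  d = 93: μ(93) · d(558/93) = 1 · 4 = 4
  d = 186: μ(186) · d(558/186) = -1 · 2 = -2
  d = 279: μ(279) · d(558/279) = 0 · 2 = 0
  d = 558: μ(558) · d(558/558) = 0 · 1 = 0
Summing: (μ * d)(558) = 12 + -6 + -8 + 4 + 0 + 0 + -6 + 3 + 4 + -2 + 0 + 0 = 1.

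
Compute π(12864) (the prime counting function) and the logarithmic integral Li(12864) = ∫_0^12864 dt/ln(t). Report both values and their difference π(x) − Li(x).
π(12864) = 1532;  Li(12864) ≈ 1552.74;  π(x) − Li(x) ≈ -20.74.

Direct count of primes ≤ 12864 gives π(12864) = 1532. Numerical evaluation of the logarithmic integral gives Li(12864) ≈ 1552.74. The difference π(x) − Li(x) ≈ -20.74 is typically negative for small/moderate x (Li(x) overestimates), though Littlewood's theorem shows this sign changes infinitely often.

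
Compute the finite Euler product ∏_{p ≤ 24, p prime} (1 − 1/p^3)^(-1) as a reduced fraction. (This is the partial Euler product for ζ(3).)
∏ = 580625301352525/483109627290624

The primes p ≤ 24 are [2, 3, 5, 7, 11, 13, 17, 19, 23]. For each prime, (1 − 1/p^3)^(-1) = p^3 / (p^3 − 1). The product is (1 − 1/2^3)^(-1), (1 − 1/3^3)^(-1), (1 − 1/5^3)^(-1), (1 − 1/7^3)^(-1), (1 − 1/11^3)^(-1), (1 − 1/13^3)^(-1), (1 − 1/17^3)^(-1), (1 − 1/19^3)^(-1), (1 − 1/23^3)^(-1) = ∏ p^3 / (p^3 − 1) = 580625301352525/483109627290624.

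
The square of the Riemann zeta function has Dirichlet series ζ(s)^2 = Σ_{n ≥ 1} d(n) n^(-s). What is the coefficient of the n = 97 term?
d(97) = 2

ζ(s)^2 = (Σ 1/m^s)(Σ 1/k^s). The coefficient of 1/n^s in the product is the number of ordered pairs (m, k) with mk = n, which equals d(n). For n = 97, divisors are [1, 97], so d(97) = 2.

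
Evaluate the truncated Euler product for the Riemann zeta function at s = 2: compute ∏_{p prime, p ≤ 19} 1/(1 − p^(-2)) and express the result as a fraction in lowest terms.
∏ = 14933966047/9172942848

The primes p ≤ 19 are [2, 3, 5, 7, 11, 13, 17, 19]. For each prime, (1 − 1/p^2)^(-1) = p^2 / (p^2 − 1). The product is (1 − 1/2^2)^(-1), (1 − 1/3^2)^(-1), (1 − 1/5^2)^(-1), (1 − 1/7^2)^(-1), (1 − 1/11^2)^(-1), (1 − 1/13^2)^(-1), (1 − 1/17^2)^(-1), (1 − 1/19^2)^(-1) = ∏ p^2 / (p^2 − 1) = 14933966047/9172942848.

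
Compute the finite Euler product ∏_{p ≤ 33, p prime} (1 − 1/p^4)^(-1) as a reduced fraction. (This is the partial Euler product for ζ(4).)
∏ = 44480956869217573792253389310087/41097743855049154662236160000000

The primes p ≤ 33 are [2, 3, 5, 7, 11, 13, 17, 19, 23, 29, 31]. For each prime, (1 − 1/p^4)^(-1) = p^4 / (p^4 − 1). The product is (1 − 1/2^4)^(-1), (1 − 1/3^4)^(-1), (1 − 1/5^4)^(-1), (1 − 1/7^4)^(-1), (1 − 1/11^4)^(-1), (1 − 1/13^4)^(-1), (1 − 1/17^4)^(-1), (1 − 1/19^4)^(-1), (1 − 1/23^4)^(-1), (1 − 1/29^4)^(-1), (1 − 1/31^4)^(-1) = ∏ p^4 / (p^4 − 1) = 44480956869217573792253389310087/41097743855049154662236160000000.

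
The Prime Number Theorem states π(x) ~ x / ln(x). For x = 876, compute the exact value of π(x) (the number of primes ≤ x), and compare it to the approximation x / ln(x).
π(876) = 150;  x/ln(x) ≈ 129.29;  relative error ≈ 13.81%.

Directly count primes up to 876: π(876) = 150. The PNT approximation gives 876/ln(876) ≈ 876/6.77537 ≈ 129.29. Relative error (π(x) − x/ln(x)) / π(x) ≈ 13.81%; the approximation is known to undercount slightly (Li(x) is a better estimate).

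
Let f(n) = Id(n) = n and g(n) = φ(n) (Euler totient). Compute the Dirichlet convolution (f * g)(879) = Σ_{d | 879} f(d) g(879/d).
(Id * φ)(879) = 2925

Divisors of 879: [1, 3, 293, 879]. For each d | 879:
  d = 1: Id(1) · φ(879/1) = 1 · 584 = 584
  d = 3: Id(3) · φ(879/3) = 3 · 292 = 876
  d = 293: Id(293) · φ(879/293) = 293 · 2 = 586
  d = 879: Id(879) · φ(879/879) = 879 · 1 = 879
Summing: (Id * φ)(879) = 584 + 876 + 586 + 879 = 2925.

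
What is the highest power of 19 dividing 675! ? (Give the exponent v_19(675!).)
v_19(675!) = 36

Legendre's formula: v_p(n!) = Σ_{k ≥ 1} ⌊n / p^k⌋. For p = 19, n = 675, the terms are:
  ⌊675/19^1⌋ = ⌊675/19⌋ = 35
  ⌊675/19^2⌋ = ⌊675/361⌋ = 1
(the next term ⌊675/19^3⌋ = 0, terminating the sum). Summing: v_19(675!) = 35 + 1 = 36.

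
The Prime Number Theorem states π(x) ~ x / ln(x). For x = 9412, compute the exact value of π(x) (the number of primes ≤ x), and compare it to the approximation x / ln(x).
π(9412) = 1163;  x/ln(x) ≈ 1028.66;  relative error ≈ 11.55%.

Directly count primes up to 9412: π(9412) = 1163. The PNT approximation gives 9412/ln(9412) ≈ 9412/9.14974 ≈ 1028.66. Relative error (π(x) − x/ln(x)) / π(x) ≈ 11.55%; the approximation is known to undercount slightly (Li(x) is a better estimate).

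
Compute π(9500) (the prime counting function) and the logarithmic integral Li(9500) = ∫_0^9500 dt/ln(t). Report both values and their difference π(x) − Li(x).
π(9500) = 1177;  Li(9500) ≈ 1191.70;  π(x) − Li(x) ≈ -14.70.

Direct count of primes ≤ 9500 gives π(9500) = 1177. Numerical evaluation of the logarithmic integral gives Li(9500) ≈ 1191.70. The difference π(x) − Li(x) ≈ -14.70 is typically negative for small/moderate x (Li(x) overestimates), though Littlewood's theorem shows this sign changes infinitely often.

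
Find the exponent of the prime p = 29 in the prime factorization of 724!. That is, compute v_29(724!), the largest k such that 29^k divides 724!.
v_29(724!) = 24

Legendre's formula: v_p(n!) = Σ_{k ≥ 1} ⌊n / p^k⌋. For p = 29, n = 724, the terms are:
  ⌊724/29^1⌋ = ⌊724/29⌋ = 24
(the next term ⌊724/29^2⌋ = 0, terminating the sum). Summing: v_29(724!) = 24 = 24.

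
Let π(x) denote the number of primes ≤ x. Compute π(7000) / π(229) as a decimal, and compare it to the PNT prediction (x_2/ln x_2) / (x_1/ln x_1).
π(7000)/π(229) = 900/50 ≈ 18.0000;  PNT prediction ≈ 18.7602.

π(229) = 50 and π(7000) = 900, so π(7000)/π(229) ≈ 18.0000. The PNT-predicted ratio is (7000/ln(7000)) / (229/ln(229)) ≈ 18.7602. The two agree to within a few percent, as expected.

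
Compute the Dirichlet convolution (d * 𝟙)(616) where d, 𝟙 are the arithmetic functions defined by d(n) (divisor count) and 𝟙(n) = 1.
(d * 𝟙)(616) = 90

Divisors of 616: [1, 2, 4, 7, 8, 11, 14, 22, 28, 44, 56, 77, 88, 154, 308, 616]. For each d | 616:
  d = 1: d(1) · 𝟙(616/1) = 1 · 1 = 1
  d = 2: d(2) · 𝟙(616/2) = 2 · 1 = 2
  d = 4: d(4) · 𝟙(616/4) = 3 · 1 = 3
  d = 7: d(7) · 𝟙(616/7) = 2 · 1 = 2
  d = 8: d(8) · 𝟙(616/8) = 4 · 1 = 4
  d = 11: d(11) · 𝟙(616/11) = 2 · 1 = 2
  d = 14: d(14) · 𝟙(616/14) = 4 · 1 = 4
  d = 22: d(22) · 𝟙(616/22) = 4 · 1 = 4
  d = 28: d(28) · 𝟙(616/28) = 6 · 1 = 6
  d = 44: d(44) · 𝟙(616/44) = 6 · 1 = 6
  d = 56: d(56) · 𝟙(616/56) = 8 · 1 = 8
  d = 77: d(77) · 𝟙(616/77) = 4 · 1 = 4
  d = 88: d(88) · 𝟙(616/88) = 8 · 1 = 8
  d = 154: d(154) · 𝟙(616/154) = 8 · 1 = 8
  d = 308: d(308) · 𝟙(616/308) = 12 · 1 = 12
  d = 616: d(616) · 𝟙(616/616) = 16 · 1 = 16
Summing: (d * 𝟙)(616) = 1 + 2 + 3 + 2 + 4 + 2 + 4 + 4 + 6 + 6 + 8 + 4 + 8 + 8 + 12 + 16 = 90.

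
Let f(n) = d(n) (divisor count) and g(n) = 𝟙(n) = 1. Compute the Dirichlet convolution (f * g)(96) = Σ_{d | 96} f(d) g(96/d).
(d * 𝟙)(96) = 63

Divisors of 96: [1, 2, 3, 4, 6, 8, 12, 16, 24, 32, 48, 96]. For each d | 96:
  d = 1: d(1) · 𝟙(96/1) = 1 · 1 = 1
  d = 2: d(2) · 𝟙(96/2) = 2 · 1 = 2
  d = 3: d(3) · 𝟙(96/3) = 2 · 1 = 2
  d = 4: d(4) · 𝟙(96/4) = 3 · 1 = 3
  d = 6: d(6) · 𝟙(96/6) = 4 · 1 = 4
  d = 8: d(8) · 𝟙(96/8) = 4 · 1 = 4
  d = 12: d(12) · 𝟙(96/12) = 6 · 1 = 6
  d = 16: d(16) · 𝟙(96/16) = 5 · 1 = 5
  d = 24: d(24) · 𝟙(96/24) = 8 · 1 = 8
  d = 32: d(32) · 𝟙(96/32) = 6 · 1 = 6
  d = 48: d(48) · 𝟙(96/48) = 10 · 1 = 10
  d = 96: d(96) · 𝟙(96/96) = 12 · 1 = 12
Summing: (d * 𝟙)(96) = 1 + 2 + 2 + 3 + 4 + 4 + 6 + 5 + 8 + 6 + 10 + 12 = 63.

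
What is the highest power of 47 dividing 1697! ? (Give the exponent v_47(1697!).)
v_47(1697!) = 36

Legendre's formula: v_p(n!) = Σ_{k ≥ 1} ⌊n / p^k⌋. For p = 47, n = 1697, the terms are:
  ⌊1697/47^1⌋ = ⌊1697/47⌋ = 36
(the next term ⌊1697/47^2⌋ = 0, terminating the sum). Summing: v_47(1697!) = 36 = 36.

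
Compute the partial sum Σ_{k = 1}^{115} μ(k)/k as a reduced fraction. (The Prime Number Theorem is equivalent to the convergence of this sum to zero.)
Σ μ(k)/k = -11695632086357284237991577642263648122717789/451572209148822968402074375593480892761066957

Values of μ(k) for 1 ≤ k ≤ 115: μ(1) = 1, μ(2) = -1, μ(3) = -1, μ(5) = -1, μ(6) = 1, μ(7) = -1, μ(10) = 1, μ(11) = -1, μ(13) = -1, μ(14) = 1, μ(15) = 1, μ(17) = -1, μ(19) = -1, μ(21) = 1, μ(22) = 1, μ(23) = -1, μ(26) = 1, μ(29) = -1, μ(30) = -1, μ(31) = -1, μ(33) = 1, μ(34) = 1, μ(35) = 1, μ(37) = -1, μ(38) = 1, μ(39) = 1, μ(41) = -1, μ(42) = -1, μ(43) = -1, μ(46) = 1, μ(47) = -1, μ(51) = 1, μ(53) = -1, μ(55) = 1, μ(57) = 1, μ(58) = 1, μ(59) = -1, μ(61) = -1, μ(62) = 1, μ(65) = 1, μ(66) = -1, μ(67) = -1, μ(69) = 1, μ(70) = -1, μ(71) = -1, μ(73) = -1, μ(74) = 1, μ(77) = 1, μ(78) = -1, μ(79) = -1, μ(82) = 1, μ(83) = -1, μ(85) = 1, μ(86) = 1, μ(87) = 1, μ(89) = -1, μ(91) = 1, μ(93) = 1, μ(94) = 1, μ(95) = 1, μ(97) = -1, μ(101) = -1, μ(102) = -1, μ(103) = -1, μ(105) = -1, μ(106) = 1, μ(107) = -1, μ(109) = -1, μ(110) = -1, μ(111) = 1, μ(113) = -1, μ(114) = -1, μ(115) = 1, with μ = 0 on non-squarefree integers. Summing μ(k)/k for k where μ(k) ≠ 0 gives -11695632086357284237991577642263648122717789/451572209148822968402074375593480892761066957 ≈ -0.0259. (PNT ⟺ this sum → 0 as n → ∞.)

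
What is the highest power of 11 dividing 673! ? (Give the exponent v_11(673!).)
v_11(673!) = 66

Legendre's formula: v_p(n!) = Σ_{k ≥ 1} ⌊n / p^k⌋. For p = 11, n = 673, the terms are:
  ⌊673/11^1⌋ = ⌊673/11⌋ = 61
  ⌊673/11^2⌋ = ⌊673/121⌋ = 5
(the next term ⌊673/11^3⌋ = 0, terminating the sum). Summing: v_11(673!) = 61 + 5 = 66.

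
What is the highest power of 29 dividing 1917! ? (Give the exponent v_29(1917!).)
v_29(1917!) = 68

Legendre's formula: v_p(n!) = Σ_{k ≥ 1} ⌊n / p^k⌋. For p = 29, n = 1917, the terms are:
  ⌊1917/29^1⌋ = ⌊1917/29⌋ = 66
  ⌊1917/29^2⌋ = ⌊1917/841⌋ = 2
(the next term ⌊1917/29^3⌋ = 0, terminating the sum). Summing: v_29(1917!) = 66 + 2 = 68.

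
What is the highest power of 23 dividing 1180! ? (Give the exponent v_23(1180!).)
v_23(1180!) = 53

Legendre's formula: v_p(n!) = Σ_{k ≥ 1} ⌊n / p^k⌋. For p = 23, n = 1180, the terms are:
  ⌊1180/23^1⌋ = ⌊1180/23⌋ = 51
  ⌊1180/23^2⌋ = ⌊1180/529⌋ = 2
(the next term ⌊1180/23^3⌋ = 0, terminating the sum). Summing: v_23(1180!) = 51 + 2 = 53.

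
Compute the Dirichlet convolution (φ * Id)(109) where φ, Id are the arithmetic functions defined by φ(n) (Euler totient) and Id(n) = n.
(φ * Id)(109) = 217

Divisors of 109: [1, 109]. For each d | 109:
  d = 1: φ(1) · Id(109/1) = 1 · 109 = 109
  d = 109: φ(109) · Id(109/109) = 108 · 1 = 108
Summing: (φ * Id)(109) = 109 + 108 = 217.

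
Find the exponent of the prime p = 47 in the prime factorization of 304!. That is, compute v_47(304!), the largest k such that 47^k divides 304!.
v_47(304!) = 6

Legendre's formula: v_p(n!) = Σ_{k ≥ 1} ⌊n / p^k⌋. For p = 47, n = 304, the terms are:
  ⌊304/47^1⌋ = ⌊304/47⌋ = 6
(the next term ⌊304/47^2⌋ = 0, terminating the sum). Summing: v_47(304!) = 6 = 6.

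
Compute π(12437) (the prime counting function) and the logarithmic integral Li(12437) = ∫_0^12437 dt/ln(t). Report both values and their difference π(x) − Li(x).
π(12437) = 1485;  Li(12437) ≈ 1507.54;  π(x) − Li(x) ≈ -22.54.

Direct count of primes ≤ 12437 gives π(12437) = 1485. Numerical evaluation of the logarithmic integral gives Li(12437) ≈ 1507.54. The difference π(x) − Li(x) ≈ -22.54 is typically negative for small/moderate x (Li(x) overestimates), though Littlewood's theorem shows this sign changes infinitely often.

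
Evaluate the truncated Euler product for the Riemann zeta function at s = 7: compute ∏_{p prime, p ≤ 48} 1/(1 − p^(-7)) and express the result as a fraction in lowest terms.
∏ = 23382886769632432571789841128782562016512130510871147719864543051070039135878767058418261603816212645625/23189273096315310437319062436725495011112024414316439805760324840606793884675752039664775666767203598336

The primes p ≤ 48 are [2, 3, 5, 7, 11, 13, 17, 19, 23, 29, 31, 37, 41, 43, 47]. For each prime, (1 − 1/p^7)^(-1) = p^7 / (p^7 − 1). The product is (1 − 1/2^7)^(-1), (1 − 1/3^7)^(-1), (1 − 1/5^7)^(-1), (1 − 1/7^7)^(-1), (1 − 1/11^7)^(-1), (1 − 1/13^7)^(-1), (1 − 1/17^7)^(-1), (1 − 1/19^7)^(-1), (1 − 1/23^7)^(-1), (1 − 1/29^7)^(-1), (1 − 1/31^7)^(-1), (1 − 1/37^7)^(-1), (1 − 1/41^7)^(-1), (1 − 1/43^7)^(-1), (1 − 1/47^7)^(-1) = ∏ p^7 / (p^7 − 1) = 23382886769632432571789841128782562016512130510871147719864543051070039135878767058418261603816212645625/23189273096315310437319062436725495011112024414316439805760324840606793884675752039664775666767203598336.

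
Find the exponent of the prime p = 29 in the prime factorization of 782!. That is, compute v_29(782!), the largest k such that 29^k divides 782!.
v_29(782!) = 26

Legendre's formula: v_p(n!) = Σ_{k ≥ 1} ⌊n / p^k⌋. For p = 29, n = 782, the terms are:
  ⌊782/29^1⌋ = ⌊782/29⌋ = 26
(the next term ⌊782/29^2⌋ = 0, terminating the sum). Summing: v_29(782!) = 26 = 26.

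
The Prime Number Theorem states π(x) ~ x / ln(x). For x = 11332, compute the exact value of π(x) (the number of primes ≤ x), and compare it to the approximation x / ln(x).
π(11332) = 1370;  x/ln(x) ≈ 1213.88;  relative error ≈ 11.40%.

Directly count primes up to 11332: π(11332) = 1370. The PNT approximation gives 11332/ln(11332) ≈ 11332/9.33539 ≈ 1213.88. Relative error (π(x) − x/ln(x)) / π(x) ≈ 11.40%; the approximation is known to undercount slightly (Li(x) is a better estimate).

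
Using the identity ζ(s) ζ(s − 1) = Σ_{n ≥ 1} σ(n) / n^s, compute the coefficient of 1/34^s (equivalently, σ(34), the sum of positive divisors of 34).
σ(34) = 54

In the product (Σ m^0/m^s)(Σ k / k^s) = Σ (Σ_{d | n} d) / n^s, the coefficient of 1/n^s is σ(n) = Σ_{d | n} d. For n = 34, divisors are [1, 2, 17, 34]; summing: σ(34) = 54.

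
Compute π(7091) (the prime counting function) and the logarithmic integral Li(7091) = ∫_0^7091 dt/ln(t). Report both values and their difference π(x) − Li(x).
π(7091) = 909;  Li(7091) ≈ 924.60;  π(x) − Li(x) ≈ -15.60.

Direct count of primes ≤ 7091 gives π(7091) = 909. Numerical evaluation of the logarithmic integral gives Li(7091) ≈ 924.60. The difference π(x) − Li(x) ≈ -15.60 is typically negative for small/moderate x (Li(x) overestimates), though Littlewood's theorem shows this sign changes infinitely often.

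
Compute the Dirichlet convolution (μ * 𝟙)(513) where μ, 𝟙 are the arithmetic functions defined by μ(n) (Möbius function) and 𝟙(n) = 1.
(μ * 𝟙)(513) = 0

Divisors of 513: [1, 3, 9, 19, 27, 57, 171, 513]. For each d | 513:
  d = 1: μ(1) · 𝟙(513/1) = 1 · 1 = 1
  d = 3: μ(3) · 𝟙(513/3) = -1 · 1 = -1
  d = 9: μ(9) · 𝟙(513/9) = 0 · 1 = 0
  d = 19: μ(19) · 𝟙(513/19) = -1 · 1 = -1
  d = 27: μ(27) · 𝟙(513/27) = 0 · 1 = 0
  d = 57: μ(57) · 𝟙(513/57) = 1 · 1 = 1
  d = 171: μ(171) · 𝟙(513/171) = 0 · 1 = 0
  d = 513: μ(513) · 𝟙(513/513) = 0 · 1 = 0
Summing: (μ * 𝟙)(513) = 1 + -1 + 0 + -1 + 0 + 1 + 0 + 0 = 0.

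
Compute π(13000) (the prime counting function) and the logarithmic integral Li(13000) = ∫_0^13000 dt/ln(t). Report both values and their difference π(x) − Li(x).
π(13000) = 1547;  Li(13000) ≈ 1567.11;  π(x) − Li(x) ≈ -20.11.

Direct count of primes ≤ 13000 gives π(13000) = 1547. Numerical evaluation of the logarithmic integral gives Li(13000) ≈ 1567.11. The difference π(x) − Li(x) ≈ -20.11 is typically negative for small/moderate x (Li(x) overestimates), though Littlewood's theorem shows this sign changes infinitely often.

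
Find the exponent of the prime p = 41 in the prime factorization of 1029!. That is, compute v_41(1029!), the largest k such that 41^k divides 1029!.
v_41(1029!) = 25

Legendre's formula: v_p(n!) = Σ_{k ≥ 1} ⌊n / p^k⌋. For p = 41, n = 1029, the terms are:
  ⌊1029/41^1⌋ = ⌊1029/41⌋ = 25
(the next term ⌊1029/41^2⌋ = 0, terminating the sum). Summing: v_41(1029!) = 25 = 25.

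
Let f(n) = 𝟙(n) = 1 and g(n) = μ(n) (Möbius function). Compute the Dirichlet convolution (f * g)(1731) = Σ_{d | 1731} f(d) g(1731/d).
(𝟙 * μ)(1731) = 0

Divisors of 1731: [1, 3, 577, 1731]. For each d | 1731:
  d = 1: 𝟙(1) · μ(1731/1) = 1 · 1 = 1
  d = 3: 𝟙(3) · μ(1731/3) = 1 · -1 = -1
  d = 577: 𝟙(577) · μ(1731/577) = 1 · -1 = -1
  d = 1731: 𝟙(1731) · μ(1731/1731) = 1 · 1 = 1
Summing: (𝟙 * μ)(1731) = 1 + -1 + -1 + 1 = 0.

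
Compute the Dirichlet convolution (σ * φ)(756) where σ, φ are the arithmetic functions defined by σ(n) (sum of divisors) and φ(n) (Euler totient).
(σ * φ)(756) = 18144

Divisors of 756: [1, 2, 3, 4, 6, 7, 9, 12, 14, 18, 21, 27, 28, 36, 42, 54, 63, 84, 108, 126, 189, 252, 378, 756]. For each d | 756:
  d = 1: σ(1) · φ(756/1) = 1 · 216 = 216
  d = 2: σ(2) · φ(756/2) = 3 · 108 = 324
  d = 3: σ(3) · φ(756/3) = 4 · 72 = 288
  d = 4: σ(4) · φ(756/4) = 7 · 108 = 756
  d = 6: σ(6) · φ(756/6) = 12 · 36 = 432
  d = 7: σ(7) · φ(756/7) = 8 · 36 = 288
  d = 9: σ(9) · φ(756/9) = 13 · 24 = 312
  d = 12: σ(12) · φ(756/12) = 28 · 36 = 1008
  d = 14: σ(14) · φ(756/14) = 24 · 18 = 432
  d = 18: σ(18) · φ(756/18) = 39 · 12 = 468
  d = 21: σ(21) · φ(756/21) = 32 · 12 = 384
  d = 27: σ(27) · φ(756/27) = 40 · 12 = 480
  d = 28: σ(28) · φ(756/28) = 56 · 18 = 1008
  d = 36: σ(36) · φ(756/36) = 91 · 12 = 1092
  d = 42: σ(42) · φ(756/42) = 96 · 6 = 576
  d = 54: σ(54) · φ(756/54) = 120 · 6 = 720
  d = 63: σ(63) · φ(756/63) = 104 · 4 = 416
  d = 84: σ(84) · φ(756/84) = 224 · 6 = 1344
  d = 108: σ(108) · φ(756/108) = 280 · 6 = 1680
  d = 126: σ(126) · φ(756/126) = 312 · 2 = 624
  d = 189: σ(189) · φ(756/189) = 320 · 2 = 640
  d = 252: σ(252) · φ(756/252) = 728 · 2 = 1456
  d = 378: σ(378) · φ(756/378) = 960 · 1 = 960
  d = 756: σ(756) · φ(756/756) = 2240 · 1 = 2240
Summing: (σ * φ)(756) = 216 + 324 + 288 + 756 + 432 + 288 + 312 + 1008 + 432 + 468 + 384 + 480 + 1008 + 1092 + 576 + 720 + 416 + 1344 + 1680 + 624 + 640 + 1456 + 960 + 2240 = 18144.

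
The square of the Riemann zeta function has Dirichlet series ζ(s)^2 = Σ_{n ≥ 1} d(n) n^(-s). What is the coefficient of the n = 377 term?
d(377) = 4

ζ(s)^2 = (Σ 1/m^s)(Σ 1/k^s). The coefficient of 1/n^s in the product is the number of ordered pairs (m, k) with mk = n, which equals d(n). For n = 377, divisors are [1, 13, 29, 377], so d(377) = 4.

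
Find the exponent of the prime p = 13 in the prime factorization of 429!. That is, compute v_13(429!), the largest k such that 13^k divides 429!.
v_13(429!) = 35

Legendre's formula: v_p(n!) = Σ_{k ≥ 1} ⌊n / p^k⌋. For p = 13, n = 429, the terms are:
  ⌊429/13^1⌋ = ⌊429/13⌋ = 33
  ⌊429/13^2⌋ = ⌊429/169⌋ = 2
(the next term ⌊429/13^3⌋ = 0, terminating the sum). Summing: v_13(429!) = 33 + 2 = 35.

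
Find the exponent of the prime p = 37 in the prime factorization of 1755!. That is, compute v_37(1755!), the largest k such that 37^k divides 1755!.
v_37(1755!) = 48

Legendre's formula: v_p(n!) = Σ_{k ≥ 1} ⌊n / p^k⌋. For p = 37, n = 1755, the terms are:
  ⌊1755/37^1⌋ = ⌊1755/37⌋ = 47
  ⌊1755/37^2⌋ = ⌊1755/1369⌋ = 1
(the next term ⌊1755/37^3⌋ = 0, terminating the sum). Summing: v_37(1755!) = 47 + 1 = 48.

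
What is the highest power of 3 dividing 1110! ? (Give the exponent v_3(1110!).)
v_3(1110!) = 552

Legendre's formula: v_p(n!) = Σ_{k ≥ 1} ⌊n / p^k⌋. For p = 3, n = 1110, the terms are:
  ⌊1110/3^1⌋ = ⌊1110/3⌋ = 370
  ⌊1110/3^2⌋ = ⌊1110/9⌋ = 123
  ⌊1110/3^3⌋ = ⌊1110/27⌋ = 41
  ⌊1110/3^4⌋ = ⌊1110/81⌋ = 13
  ⌊1110/3^5⌋ = ⌊1110/243⌋ = 4
  ⌊1110/3^6⌋ = ⌊1110/729⌋ = 1
(the next term ⌊1110/3^7⌋ = 0, terminating the sum). Summing: v_3(1110!) = 370 + 123 + 41 + 13 + 4 + 1 = 552.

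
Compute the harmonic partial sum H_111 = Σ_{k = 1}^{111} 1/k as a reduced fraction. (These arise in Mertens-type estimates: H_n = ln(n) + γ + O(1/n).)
H_111 = 813811190043550229600356295599093692454010452277/153803387341307877636928566091115101174034840640

Direct summation: H_111 = 1 + 1/2 + ... + 1/111. The least common denominator is lcm(1, ..., 111) = 8459186303771933270031071135011330564571916235200; over this denominator the numerator is 8459186303771933270031071135011330564571916235200 + 4229593151885966635015535567505665282285958117600 + 2819728767923977756677023711670443521523972078400 + 2114796575942983317507767783752832641142979058800 + 1691837260754386654006214227002266112914383247040 + 1409864383961988878338511855835221760761986039200 + 1208455186253133324290153019287332937795988033600 + 1057398287971491658753883891876416320571489529400 + 939909589307992585559007903890147840507990692800 + 845918630377193327003107113501133056457191623520 + 769016936706539388184642830455575505870174203200 + 704932191980994439169255927917610880380993019600 + 650706638751687174617774702693179274197839710400 + 604227593126566662145076509643666468897994016800 + 563945753584795551335404742334088704304794415680 + 528699143985745829376941945938208160285744764700 + 497599194339525486472415949118313562621877425600 + 469954794653996292779503951945073920253995346400 + 445220331777470172106898480790070029714311380800 + 422959315188596663501553556750566528228595811760 + 402818395417711108096717673095777645931996011200 + 384508468353269694092321415227787752935087101600 + 367790708859649272610046571087449154981387662400 + 352466095990497219584627963958805440190496509800 + 338367452150877330801242845400453222582876649408 + 325353319375843587308887351346589637098919855200 + 313303196435997528519669301296715946835996897600 + 302113796563283331072538254821833234448997008400 + 291696079440411492070036935690045881536962628800 + 281972876792397775667702371167044352152397207840 + 272876977541030105484873262419720340792642459200 + 264349571992872914688470972969104080142872382350 + 256338978902179796061547610151858501956724734400 + 248799597169762743236207974559156781310938712800 + 241691037250626664858030603857466587559197606720 + 234977397326998146389751975972536960126997673200 + 228626656858700899190028949594900826069511249600 + 222610165888735086053449240395035014857155690400 + 216902212917229058205924900897726424732613236800 + 211479657594298331750776778375283264114297905880 + 206321617165169104147099295975886111331022347200 + 201409197708855554048358836547888822965998005600 + 196725262878417052791420258953751873594695726400 + 192254234176634847046160707613893876467543550800 + 187981917861598517111801580778029568101598138560 + 183895354429824636305023285543724577490693831200 + 179982687314296452553852577340666607756849281600 + 176233047995248609792313981979402720095248254900 + 172636455179019046327164717041047562542284004800 + 169183726075438665400621422700226611291438324704 + 165866398113175162157471983039437854207292475200 + 162676659687921793654443675673294818549459927600 + 159607288750413835283605115754930765369281438400 + 156651598217998764259834650648357973417998448800 + 153803387341307877636928566091115101174034840640 + 151056898281641665536269127410916617224498504200 + 148406777259156724035632826930023343238103793600 + 145848039720205746035018467845022940768481314400 + 143376039046981919831035103983242890924947732800 + 140986438396198887833851185583522176076198603920 + 138675185307736610984115920246087386304457643200 + 136438488770515052742436631209860170396321229600 + 134272798472570369365572557698592548643998670400 + 132174785996436457344235486484552040071436191175 + 130141327750337434923554940538635854839567942080 + 128169489451089898030773805075929250978362367200 + 126256511996596018955687628880766127829431585600 + 124399798584881371618103987279578390655469356400 + 122596902953216424203348857029149718327129220800 + 120845518625313332429015301928733293779598803360 + 119143469067210327746916494859314514993970651200 + 117488698663499073194875987986268480063498836600 + 115879264435231962603165358013853843350300222400 + 114313328429350449595014474797450413034755624800 + 112789150716959110267080948466817740860958883136 + 111305082944367543026724620197517507428577845200 + 109859562386648484026377547207939357981453457600 + 108451106458614529102962450448863212366306618400 + 107078307642682699620646470063434564108505268800 + 105739828797149165875388389187641632057148952940 + 104434398811999176173223100432238648945332299200 + 103160808582584552073549647987943055665511173600 + 101917907274360641807603266686883500777974894400 + 100704598854427777024179418273944411482999002800 + 99519838867905097294483189823662712524375485120 + 98362631439208526395710129476875936797347863200 + 97232026480137164023345645230015293845654209600 + 96127117088317423523080353806946938233771775400 + 95047037121032958090236754325970006343504676800 + 93990958930799258555900790389014784050799069280 + 92958091250241024945396386099025610599691387200 + 91947677214912318152511642771862288745346915600 + 90958992513676701828291087473240113597547486400 + 89991343657148226276926288670333303878424640800 + 89044066355494034421379696158014005942862276160 + 88116523997624304896156990989701360047624127450 + 87208106224452920309598671494962170768782641600 + 86318227589509523163582358520523781271142002400 + 85446326300726598687182536717286167318908244800 + 84591863037719332700310711350113305645719162352 + 83754319839326071980505654802092381827444715200 + 82933199056587581078735991519718927103646237600 + 82128022366717798738165739174867287034678798400 + 81338329843960896827221837836647409274729963800 + 80563679083542221619343534619155529186399202240 + 79803644375206917641802557877465382684640719200 + 79057815923102180093748328364591874435251553600 + 78325799108999382129917325324178986708999224400 + 77607213796072782293863037935883766647448772800 + 76901693670653938818464283045557550587017420320 + 76208885619566966396676316531633608689837083200 = 44759615452395262628019596257950153084970574875235, so H_111 = 44759615452395262628019596257950153084970574875235/8459186303771933270031071135011330564571916235200; reducing by gcd(44759615452395262628019596257950153084970574875235, 8459186303771933270031071135011330564571916235200) = 55 gives 813811190043550229600356295599093692454010452277/153803387341307877636928566091115101174034840640 ≈ 5.29124. (The PNT-adjacent estimate ln(111) + γ ≈ 5.28675 matches within O(1/n).)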